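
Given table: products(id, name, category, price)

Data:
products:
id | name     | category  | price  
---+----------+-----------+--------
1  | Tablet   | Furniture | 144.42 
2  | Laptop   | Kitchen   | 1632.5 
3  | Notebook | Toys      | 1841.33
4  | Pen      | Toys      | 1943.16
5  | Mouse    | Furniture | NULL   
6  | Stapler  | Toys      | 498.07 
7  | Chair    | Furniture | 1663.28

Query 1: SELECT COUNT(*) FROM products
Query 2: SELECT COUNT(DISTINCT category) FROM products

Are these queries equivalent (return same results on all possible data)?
No, not equivalent

Query 1 returns: [(7,)]
Query 2 returns: [(3,)]

Reason: COUNT(*) counts rows, COUNT(DISTINCT category) counts unique categorys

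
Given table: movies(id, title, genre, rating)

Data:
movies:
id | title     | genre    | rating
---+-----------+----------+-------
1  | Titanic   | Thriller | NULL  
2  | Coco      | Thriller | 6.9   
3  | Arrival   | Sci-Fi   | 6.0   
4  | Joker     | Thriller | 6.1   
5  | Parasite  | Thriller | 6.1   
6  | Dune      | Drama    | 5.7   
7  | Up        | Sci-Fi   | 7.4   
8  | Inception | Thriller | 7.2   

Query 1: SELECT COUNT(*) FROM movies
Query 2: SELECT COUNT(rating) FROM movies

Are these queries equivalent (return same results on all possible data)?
No, not equivalent

Query 1 returns: [(8,)]
Query 2 returns: [(7,)]

Reason: COUNT(*) includes NULLs, COUNT(column) excludes them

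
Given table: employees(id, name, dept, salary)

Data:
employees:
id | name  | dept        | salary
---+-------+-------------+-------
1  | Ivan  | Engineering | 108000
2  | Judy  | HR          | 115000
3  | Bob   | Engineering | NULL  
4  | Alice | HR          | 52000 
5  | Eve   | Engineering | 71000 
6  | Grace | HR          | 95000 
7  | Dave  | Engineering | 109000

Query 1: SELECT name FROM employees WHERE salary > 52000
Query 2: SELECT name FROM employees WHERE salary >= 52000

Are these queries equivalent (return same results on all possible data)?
No, not equivalent

Query 1 returns: [('Ivan',), ('Judy',), ('Eve',), ('Grace',), ('Dave',)]
Query 2 returns: [('Ivan',), ('Judy',), ('Alice',), ('Eve',), ('Grace',), ('Dave',)]

Reason: > vs >= gives different results when salary = 52000 exists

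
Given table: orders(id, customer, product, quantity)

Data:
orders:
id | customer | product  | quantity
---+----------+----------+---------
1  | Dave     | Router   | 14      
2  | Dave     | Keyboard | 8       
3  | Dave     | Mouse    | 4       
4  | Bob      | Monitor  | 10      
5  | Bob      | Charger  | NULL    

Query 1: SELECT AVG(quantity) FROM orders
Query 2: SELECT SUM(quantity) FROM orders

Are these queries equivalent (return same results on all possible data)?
No, not equivalent

Query 1 returns: [(9.0,)]
Query 2 returns: [(36,)]

Reason: AVG vs SUM give different aggregate values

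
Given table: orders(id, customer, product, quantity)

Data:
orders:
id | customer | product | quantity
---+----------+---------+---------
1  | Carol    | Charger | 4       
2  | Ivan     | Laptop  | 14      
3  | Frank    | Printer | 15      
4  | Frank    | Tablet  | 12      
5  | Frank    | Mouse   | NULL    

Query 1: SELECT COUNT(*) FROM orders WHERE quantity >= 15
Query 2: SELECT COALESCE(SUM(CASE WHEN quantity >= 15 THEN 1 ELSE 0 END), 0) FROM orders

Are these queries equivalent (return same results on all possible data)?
Yes, equivalent

Both queries return: [(1,)]

Reason: COUNT with WHERE vs conditional SUM (COALESCE handles empty-table NULL)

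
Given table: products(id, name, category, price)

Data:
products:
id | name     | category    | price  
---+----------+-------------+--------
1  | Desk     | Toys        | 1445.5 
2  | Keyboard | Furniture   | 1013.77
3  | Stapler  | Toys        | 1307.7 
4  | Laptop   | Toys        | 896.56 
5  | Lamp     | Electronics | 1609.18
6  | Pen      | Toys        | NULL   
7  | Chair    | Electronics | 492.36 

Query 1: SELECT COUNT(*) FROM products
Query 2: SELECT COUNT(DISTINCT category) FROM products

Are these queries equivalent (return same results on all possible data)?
No, not equivalent

Query 1 returns: [(7,)]
Query 2 returns: [(3,)]

Reason: COUNT(*) counts rows, COUNT(DISTINCT category) counts unique categorys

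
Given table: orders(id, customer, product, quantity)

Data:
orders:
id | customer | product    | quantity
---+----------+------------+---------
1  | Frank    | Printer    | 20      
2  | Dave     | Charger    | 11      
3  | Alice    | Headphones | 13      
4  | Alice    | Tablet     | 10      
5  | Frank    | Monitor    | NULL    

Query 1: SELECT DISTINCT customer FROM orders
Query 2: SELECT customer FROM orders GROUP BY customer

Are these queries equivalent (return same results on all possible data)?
Yes, equivalent

Both queries return: [('Alice',), ('Dave',), ('Frank',)]

Reason: Both get unique customers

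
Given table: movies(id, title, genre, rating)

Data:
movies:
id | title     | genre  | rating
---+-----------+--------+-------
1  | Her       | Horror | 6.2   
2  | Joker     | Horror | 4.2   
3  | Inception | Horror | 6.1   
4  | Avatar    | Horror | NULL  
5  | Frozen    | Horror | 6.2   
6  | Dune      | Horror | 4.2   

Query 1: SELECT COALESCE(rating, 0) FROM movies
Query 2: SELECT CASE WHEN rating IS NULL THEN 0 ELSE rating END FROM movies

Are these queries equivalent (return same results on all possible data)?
Yes, equivalent

Both queries return: [(0,), (4.2,), (4.2,), (6.1,), (6.2,), (6.2,)]

Reason: COALESCE vs CASE for NULL handling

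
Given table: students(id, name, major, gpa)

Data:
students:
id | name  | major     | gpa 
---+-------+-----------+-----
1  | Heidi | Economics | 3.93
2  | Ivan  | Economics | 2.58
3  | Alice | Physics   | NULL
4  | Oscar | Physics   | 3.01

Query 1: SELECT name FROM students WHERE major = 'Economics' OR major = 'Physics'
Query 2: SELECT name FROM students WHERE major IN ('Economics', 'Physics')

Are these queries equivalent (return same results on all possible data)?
Yes, equivalent

Both queries return: [('Alice',), ('Heidi',), ('Ivan',), ('Oscar',)]

Reason: OR vs IN are equivalent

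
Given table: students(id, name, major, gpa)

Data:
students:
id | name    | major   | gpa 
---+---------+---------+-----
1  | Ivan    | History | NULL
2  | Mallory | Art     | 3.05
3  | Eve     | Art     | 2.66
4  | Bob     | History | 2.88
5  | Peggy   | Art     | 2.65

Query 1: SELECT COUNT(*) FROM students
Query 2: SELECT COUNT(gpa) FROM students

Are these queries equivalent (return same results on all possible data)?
No, not equivalent

Query 1 returns: [(5,)]
Query 2 returns: [(4,)]

Reason: COUNT(*) includes NULLs, COUNT(column) excludes them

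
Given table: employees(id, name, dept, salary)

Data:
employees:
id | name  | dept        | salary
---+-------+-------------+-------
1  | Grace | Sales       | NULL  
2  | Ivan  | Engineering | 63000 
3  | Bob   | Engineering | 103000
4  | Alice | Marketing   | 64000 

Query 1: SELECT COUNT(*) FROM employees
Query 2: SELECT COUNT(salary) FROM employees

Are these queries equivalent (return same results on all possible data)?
No, not equivalent

Query 1 returns: [(4,)]
Query 2 returns: [(3,)]

Reason: COUNT(*) includes NULLs, COUNT(column) excludes them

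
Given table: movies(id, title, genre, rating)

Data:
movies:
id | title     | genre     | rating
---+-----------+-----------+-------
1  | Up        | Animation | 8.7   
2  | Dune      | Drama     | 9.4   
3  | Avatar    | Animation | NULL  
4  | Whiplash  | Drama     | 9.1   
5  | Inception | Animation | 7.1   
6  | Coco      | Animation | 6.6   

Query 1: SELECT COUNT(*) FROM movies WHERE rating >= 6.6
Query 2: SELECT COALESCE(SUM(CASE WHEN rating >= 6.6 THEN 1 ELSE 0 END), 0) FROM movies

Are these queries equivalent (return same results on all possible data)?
Yes, equivalent

Both queries return: [(5,)]

Reason: COUNT with WHERE vs conditional SUM (COALESCE handles empty-table NULL)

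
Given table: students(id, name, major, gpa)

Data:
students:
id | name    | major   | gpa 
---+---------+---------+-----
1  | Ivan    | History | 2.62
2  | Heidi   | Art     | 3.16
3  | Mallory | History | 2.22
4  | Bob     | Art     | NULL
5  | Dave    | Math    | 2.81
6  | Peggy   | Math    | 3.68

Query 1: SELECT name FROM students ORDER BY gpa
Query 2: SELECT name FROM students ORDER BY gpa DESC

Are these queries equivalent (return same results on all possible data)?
No, not equivalent

Query 1 returns: [('Bob',), ('Mallory',), ('Ivan',), ('Dave',), ('Heidi',), ('Peggy',)]
Query 2 returns: [('Peggy',), ('Heidi',), ('Dave',), ('Ivan',), ('Mallory',), ('Bob',)]

Reason: ASC vs DESC gives opposite ordering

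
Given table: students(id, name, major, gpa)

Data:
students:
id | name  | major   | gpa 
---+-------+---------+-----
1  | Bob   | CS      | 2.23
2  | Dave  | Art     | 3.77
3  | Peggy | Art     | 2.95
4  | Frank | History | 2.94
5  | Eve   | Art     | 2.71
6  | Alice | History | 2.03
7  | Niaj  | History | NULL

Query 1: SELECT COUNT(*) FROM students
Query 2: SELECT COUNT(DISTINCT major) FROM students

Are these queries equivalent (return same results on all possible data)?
No, not equivalent

Query 1 returns: [(7,)]
Query 2 returns: [(3,)]

Reason: COUNT(*) counts rows, COUNT(DISTINCT major) counts unique majors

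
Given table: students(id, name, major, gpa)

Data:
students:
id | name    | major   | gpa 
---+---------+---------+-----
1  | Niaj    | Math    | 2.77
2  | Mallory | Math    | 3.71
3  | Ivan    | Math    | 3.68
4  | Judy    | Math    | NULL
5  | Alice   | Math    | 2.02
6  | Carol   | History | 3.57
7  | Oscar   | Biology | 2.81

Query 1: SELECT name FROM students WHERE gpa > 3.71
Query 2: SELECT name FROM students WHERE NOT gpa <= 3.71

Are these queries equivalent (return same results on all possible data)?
Yes, equivalent

Both queries return: []

Reason: Both filter gpa > 3.71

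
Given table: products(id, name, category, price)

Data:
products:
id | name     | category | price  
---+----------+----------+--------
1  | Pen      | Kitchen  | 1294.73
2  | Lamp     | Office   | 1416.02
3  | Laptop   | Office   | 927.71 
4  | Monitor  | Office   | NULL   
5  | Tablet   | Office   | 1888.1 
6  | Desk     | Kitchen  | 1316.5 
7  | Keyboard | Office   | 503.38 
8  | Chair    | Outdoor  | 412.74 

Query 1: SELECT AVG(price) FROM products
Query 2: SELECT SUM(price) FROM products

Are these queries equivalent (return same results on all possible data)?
No, not equivalent

Query 1 returns: [(1108.4542857142858,)]
Query 2 returns: [(7759.18,)]

Reason: AVG vs SUM give different aggregate values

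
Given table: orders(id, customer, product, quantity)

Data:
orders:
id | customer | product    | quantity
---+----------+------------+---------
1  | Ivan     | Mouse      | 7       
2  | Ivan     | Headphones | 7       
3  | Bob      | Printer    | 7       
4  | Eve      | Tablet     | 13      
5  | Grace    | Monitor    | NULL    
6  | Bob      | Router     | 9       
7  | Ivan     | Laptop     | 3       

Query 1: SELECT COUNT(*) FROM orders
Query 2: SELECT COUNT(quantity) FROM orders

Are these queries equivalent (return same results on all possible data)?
No, not equivalent

Query 1 returns: [(7,)]
Query 2 returns: [(6,)]

Reason: COUNT(*) includes NULLs, COUNT(column) excludes them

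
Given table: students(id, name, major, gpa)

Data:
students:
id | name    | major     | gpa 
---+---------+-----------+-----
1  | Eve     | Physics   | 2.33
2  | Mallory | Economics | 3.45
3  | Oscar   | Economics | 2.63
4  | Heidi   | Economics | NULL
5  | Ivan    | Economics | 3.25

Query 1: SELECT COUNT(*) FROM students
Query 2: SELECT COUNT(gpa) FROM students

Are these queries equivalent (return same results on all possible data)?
No, not equivalent

Query 1 returns: [(5,)]
Query 2 returns: [(4,)]

Reason: COUNT(*) includes NULLs, COUNT(column) excludes them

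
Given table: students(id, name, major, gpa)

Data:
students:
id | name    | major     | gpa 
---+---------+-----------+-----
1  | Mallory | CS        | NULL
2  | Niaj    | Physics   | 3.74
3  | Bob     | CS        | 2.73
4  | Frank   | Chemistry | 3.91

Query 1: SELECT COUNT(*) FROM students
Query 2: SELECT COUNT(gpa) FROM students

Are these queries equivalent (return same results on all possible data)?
No, not equivalent

Query 1 returns: [(4,)]
Query 2 returns: [(3,)]

Reason: COUNT(*) includes NULLs, COUNT(column) excludes them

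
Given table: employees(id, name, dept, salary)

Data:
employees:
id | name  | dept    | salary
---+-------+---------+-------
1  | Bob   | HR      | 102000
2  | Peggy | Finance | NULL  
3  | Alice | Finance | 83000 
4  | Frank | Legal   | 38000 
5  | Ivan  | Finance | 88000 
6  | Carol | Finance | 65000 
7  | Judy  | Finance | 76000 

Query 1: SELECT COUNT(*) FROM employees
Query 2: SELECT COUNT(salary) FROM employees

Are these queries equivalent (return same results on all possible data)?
No, not equivalent

Query 1 returns: [(7,)]
Query 2 returns: [(6,)]

Reason: COUNT(*) includes NULLs, COUNT(column) excludes them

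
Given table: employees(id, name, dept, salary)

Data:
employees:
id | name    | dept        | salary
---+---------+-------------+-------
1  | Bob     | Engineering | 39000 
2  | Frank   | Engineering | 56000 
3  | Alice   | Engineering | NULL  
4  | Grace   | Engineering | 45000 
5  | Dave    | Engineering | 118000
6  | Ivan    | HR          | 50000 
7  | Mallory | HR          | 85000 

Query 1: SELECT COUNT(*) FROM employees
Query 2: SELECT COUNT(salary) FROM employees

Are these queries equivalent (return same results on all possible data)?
No, not equivalent

Query 1 returns: [(7,)]
Query 2 returns: [(6,)]

Reason: COUNT(*) includes NULLs, COUNT(column) excludes them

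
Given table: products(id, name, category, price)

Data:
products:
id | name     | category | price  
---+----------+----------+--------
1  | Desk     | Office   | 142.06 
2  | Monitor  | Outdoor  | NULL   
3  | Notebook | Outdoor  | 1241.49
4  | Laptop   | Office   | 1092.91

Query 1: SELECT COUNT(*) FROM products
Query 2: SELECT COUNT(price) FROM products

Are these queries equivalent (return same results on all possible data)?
No, not equivalent

Query 1 returns: [(4,)]
Query 2 returns: [(3,)]

Reason: COUNT(*) includes NULLs, COUNT(column) excludes them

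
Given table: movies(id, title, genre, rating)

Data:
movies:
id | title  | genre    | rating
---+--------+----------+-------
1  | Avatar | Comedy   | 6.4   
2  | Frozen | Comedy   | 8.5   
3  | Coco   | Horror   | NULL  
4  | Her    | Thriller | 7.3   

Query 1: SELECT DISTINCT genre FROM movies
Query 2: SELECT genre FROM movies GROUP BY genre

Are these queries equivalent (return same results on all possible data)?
Yes, equivalent

Both queries return: [('Comedy',), ('Horror',), ('Thriller',)]

Reason: Both get unique genres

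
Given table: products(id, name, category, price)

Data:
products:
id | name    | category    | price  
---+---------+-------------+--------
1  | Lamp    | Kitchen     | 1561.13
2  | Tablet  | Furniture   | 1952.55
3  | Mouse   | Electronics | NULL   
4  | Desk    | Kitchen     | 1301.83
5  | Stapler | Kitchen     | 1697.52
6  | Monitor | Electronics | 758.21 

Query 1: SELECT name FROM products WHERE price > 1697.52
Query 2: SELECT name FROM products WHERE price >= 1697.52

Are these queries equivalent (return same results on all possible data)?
No, not equivalent

Query 1 returns: [('Tablet',)]
Query 2 returns: [('Tablet',), ('Stapler',)]

Reason: > vs >= gives different results when price = 1697.52 exists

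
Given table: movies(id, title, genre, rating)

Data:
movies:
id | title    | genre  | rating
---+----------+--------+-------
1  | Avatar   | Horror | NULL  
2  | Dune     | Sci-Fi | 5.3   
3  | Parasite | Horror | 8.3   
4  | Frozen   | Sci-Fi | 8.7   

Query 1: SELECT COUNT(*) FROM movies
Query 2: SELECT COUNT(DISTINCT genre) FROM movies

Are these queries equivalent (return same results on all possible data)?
No, not equivalent

Query 1 returns: [(4,)]
Query 2 returns: [(2,)]

Reason: COUNT(*) counts rows, COUNT(DISTINCT genre) counts unique genres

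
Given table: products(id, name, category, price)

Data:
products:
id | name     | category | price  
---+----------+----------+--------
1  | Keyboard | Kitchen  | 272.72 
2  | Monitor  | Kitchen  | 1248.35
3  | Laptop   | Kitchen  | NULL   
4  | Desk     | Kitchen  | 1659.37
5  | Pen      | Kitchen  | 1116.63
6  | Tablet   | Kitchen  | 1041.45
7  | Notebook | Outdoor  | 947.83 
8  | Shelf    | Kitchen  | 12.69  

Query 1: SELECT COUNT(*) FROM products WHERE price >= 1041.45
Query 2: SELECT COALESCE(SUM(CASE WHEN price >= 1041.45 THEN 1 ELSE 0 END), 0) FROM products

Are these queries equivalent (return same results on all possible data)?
Yes, equivalent

Both queries return: [(4,)]

Reason: COUNT with WHERE vs conditional SUM (COALESCE handles empty-table NULL)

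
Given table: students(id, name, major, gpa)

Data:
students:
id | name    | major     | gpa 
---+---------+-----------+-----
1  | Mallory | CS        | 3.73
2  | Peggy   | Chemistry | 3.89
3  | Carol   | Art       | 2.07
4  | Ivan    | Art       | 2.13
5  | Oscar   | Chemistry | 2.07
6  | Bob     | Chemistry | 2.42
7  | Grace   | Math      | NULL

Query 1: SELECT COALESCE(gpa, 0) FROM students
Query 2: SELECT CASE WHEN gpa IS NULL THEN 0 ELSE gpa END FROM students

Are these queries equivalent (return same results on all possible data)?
Yes, equivalent

Both queries return: [(0,), (2.07,), (2.07,), (2.13,), (2.42,), (3.73,), (3.89,)]

Reason: COALESCE vs CASE for NULL handling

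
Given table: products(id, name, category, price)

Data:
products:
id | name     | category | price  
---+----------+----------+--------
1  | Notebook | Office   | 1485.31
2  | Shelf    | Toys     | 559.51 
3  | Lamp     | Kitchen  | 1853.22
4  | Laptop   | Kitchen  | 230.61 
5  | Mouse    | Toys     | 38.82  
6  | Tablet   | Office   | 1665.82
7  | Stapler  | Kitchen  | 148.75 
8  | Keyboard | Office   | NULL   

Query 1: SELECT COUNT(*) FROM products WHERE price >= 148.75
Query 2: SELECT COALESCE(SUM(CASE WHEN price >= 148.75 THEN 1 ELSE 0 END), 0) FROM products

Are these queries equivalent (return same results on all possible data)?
Yes, equivalent

Both queries return: [(6,)]

Reason: COUNT with WHERE vs conditional SUM (COALESCE handles empty-table NULL)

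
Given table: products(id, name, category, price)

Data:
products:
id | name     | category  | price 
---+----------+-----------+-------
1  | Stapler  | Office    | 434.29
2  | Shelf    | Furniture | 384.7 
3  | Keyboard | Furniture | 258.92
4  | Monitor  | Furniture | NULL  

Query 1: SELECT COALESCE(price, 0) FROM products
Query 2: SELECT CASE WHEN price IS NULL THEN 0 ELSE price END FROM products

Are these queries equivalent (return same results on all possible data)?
Yes, equivalent

Both queries return: [(0,), (258.92,), (384.7,), (434.29,)]

Reason: COALESCE vs CASE for NULL handling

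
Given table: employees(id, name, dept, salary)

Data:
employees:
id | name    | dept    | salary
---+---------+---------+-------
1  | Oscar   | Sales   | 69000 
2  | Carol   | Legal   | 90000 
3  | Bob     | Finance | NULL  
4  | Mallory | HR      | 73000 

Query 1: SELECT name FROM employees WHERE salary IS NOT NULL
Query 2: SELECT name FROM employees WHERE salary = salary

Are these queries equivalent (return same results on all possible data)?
Yes, equivalent

Both queries return: [('Carol',), ('Mallory',), ('Oscar',)]

Reason: IS NOT NULL vs self-equality (both exclude NULLs)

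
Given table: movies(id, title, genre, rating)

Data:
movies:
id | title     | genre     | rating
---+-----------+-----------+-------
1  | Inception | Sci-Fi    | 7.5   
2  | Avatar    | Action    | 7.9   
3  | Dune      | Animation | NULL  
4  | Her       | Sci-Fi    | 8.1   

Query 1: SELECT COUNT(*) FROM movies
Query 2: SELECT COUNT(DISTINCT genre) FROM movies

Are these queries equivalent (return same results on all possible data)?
No, not equivalent

Query 1 returns: [(4,)]
Query 2 returns: [(3,)]

Reason: COUNT(*) counts rows, COUNT(DISTINCT genre) counts unique genres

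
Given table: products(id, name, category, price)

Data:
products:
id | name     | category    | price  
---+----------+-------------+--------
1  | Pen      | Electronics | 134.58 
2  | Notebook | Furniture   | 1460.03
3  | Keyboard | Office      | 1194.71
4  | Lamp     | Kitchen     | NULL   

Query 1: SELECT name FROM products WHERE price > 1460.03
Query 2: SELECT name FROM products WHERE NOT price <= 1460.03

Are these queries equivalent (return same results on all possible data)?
Yes, equivalent

Both queries return: []

Reason: Both filter price > 1460.03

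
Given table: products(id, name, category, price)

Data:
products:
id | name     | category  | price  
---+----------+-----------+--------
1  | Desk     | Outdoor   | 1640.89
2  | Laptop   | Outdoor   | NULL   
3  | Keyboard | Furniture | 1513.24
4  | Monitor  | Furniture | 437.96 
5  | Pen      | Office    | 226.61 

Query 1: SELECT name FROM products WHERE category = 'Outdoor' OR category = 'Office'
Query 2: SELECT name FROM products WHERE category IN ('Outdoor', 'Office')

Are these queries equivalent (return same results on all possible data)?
Yes, equivalent

Both queries return: [('Desk',), ('Laptop',), ('Pen',)]

Reason: OR vs IN are equivalent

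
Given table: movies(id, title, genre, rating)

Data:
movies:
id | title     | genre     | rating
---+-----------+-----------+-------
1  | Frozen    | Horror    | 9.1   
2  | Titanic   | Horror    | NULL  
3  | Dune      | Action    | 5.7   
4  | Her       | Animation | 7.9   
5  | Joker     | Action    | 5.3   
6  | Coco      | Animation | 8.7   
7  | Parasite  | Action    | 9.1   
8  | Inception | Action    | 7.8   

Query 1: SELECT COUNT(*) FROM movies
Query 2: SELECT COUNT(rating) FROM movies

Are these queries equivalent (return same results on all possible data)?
No, not equivalent

Query 1 returns: [(8,)]
Query 2 returns: [(7,)]

Reason: COUNT(*) includes NULLs, COUNT(column) excludes them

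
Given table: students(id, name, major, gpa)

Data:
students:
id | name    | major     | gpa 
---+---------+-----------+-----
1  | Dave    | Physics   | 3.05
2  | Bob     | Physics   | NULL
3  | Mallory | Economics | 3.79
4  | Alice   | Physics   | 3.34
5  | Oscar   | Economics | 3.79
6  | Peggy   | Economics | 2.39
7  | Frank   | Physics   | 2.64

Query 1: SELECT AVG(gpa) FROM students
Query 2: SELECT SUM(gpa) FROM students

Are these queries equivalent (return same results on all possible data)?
No, not equivalent

Query 1 returns: [(3.1666666666666665,)]
Query 2 returns: [(19.0,)]

Reason: AVG vs SUM give different aggregate values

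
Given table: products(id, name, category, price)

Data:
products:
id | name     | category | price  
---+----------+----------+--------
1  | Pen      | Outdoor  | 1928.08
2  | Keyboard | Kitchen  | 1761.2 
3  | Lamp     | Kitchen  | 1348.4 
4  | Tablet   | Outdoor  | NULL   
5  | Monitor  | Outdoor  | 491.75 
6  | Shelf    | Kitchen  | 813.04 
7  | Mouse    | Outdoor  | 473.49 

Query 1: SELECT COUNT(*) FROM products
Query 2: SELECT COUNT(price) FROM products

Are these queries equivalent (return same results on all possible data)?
No, not equivalent

Query 1 returns: [(7,)]
Query 2 returns: [(6,)]

Reason: COUNT(*) includes NULLs, COUNT(column) excludes them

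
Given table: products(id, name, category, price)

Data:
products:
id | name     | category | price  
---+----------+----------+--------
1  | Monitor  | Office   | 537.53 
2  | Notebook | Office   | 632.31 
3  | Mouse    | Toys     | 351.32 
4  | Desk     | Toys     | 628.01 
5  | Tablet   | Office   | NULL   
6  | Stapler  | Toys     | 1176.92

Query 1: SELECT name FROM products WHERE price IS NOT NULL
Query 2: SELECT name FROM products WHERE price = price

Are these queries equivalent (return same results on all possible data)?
Yes, equivalent

Both queries return: [('Desk',), ('Monitor',), ('Mouse',), ('Notebook',), ('Stapler',)]

Reason: IS NOT NULL vs self-equality (both exclude NULLs)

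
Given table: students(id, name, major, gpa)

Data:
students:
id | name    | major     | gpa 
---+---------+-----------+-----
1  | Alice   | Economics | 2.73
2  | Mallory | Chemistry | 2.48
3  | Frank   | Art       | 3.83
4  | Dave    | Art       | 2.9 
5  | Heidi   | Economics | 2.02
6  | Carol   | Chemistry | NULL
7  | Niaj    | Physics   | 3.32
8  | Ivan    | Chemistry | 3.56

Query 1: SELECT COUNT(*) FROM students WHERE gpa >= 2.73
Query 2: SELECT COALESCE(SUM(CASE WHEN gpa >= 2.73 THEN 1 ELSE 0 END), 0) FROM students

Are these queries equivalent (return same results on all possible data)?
Yes, equivalent

Both queries return: [(5,)]

Reason: COUNT with WHERE vs conditional SUM (COALESCE handles empty-table NULL)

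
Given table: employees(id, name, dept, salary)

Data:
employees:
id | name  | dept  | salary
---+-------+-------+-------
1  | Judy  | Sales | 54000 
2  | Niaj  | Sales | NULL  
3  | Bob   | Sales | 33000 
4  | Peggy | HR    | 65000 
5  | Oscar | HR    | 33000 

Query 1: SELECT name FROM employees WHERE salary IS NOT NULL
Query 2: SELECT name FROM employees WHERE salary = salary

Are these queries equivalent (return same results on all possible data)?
Yes, equivalent

Both queries return: [('Bob',), ('Judy',), ('Oscar',), ('Peggy',)]

Reason: IS NOT NULL vs self-equality (both exclude NULLs)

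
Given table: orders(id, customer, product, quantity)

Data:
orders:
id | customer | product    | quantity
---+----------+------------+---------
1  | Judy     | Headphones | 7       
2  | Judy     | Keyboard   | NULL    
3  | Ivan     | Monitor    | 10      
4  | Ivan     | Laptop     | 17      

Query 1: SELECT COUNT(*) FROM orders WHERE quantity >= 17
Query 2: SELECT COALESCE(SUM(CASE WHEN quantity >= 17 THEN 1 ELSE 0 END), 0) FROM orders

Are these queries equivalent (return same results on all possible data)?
Yes, equivalent

Both queries return: [(1,)]

Reason: COUNT with WHERE vs conditional SUM (COALESCE handles empty-table NULL)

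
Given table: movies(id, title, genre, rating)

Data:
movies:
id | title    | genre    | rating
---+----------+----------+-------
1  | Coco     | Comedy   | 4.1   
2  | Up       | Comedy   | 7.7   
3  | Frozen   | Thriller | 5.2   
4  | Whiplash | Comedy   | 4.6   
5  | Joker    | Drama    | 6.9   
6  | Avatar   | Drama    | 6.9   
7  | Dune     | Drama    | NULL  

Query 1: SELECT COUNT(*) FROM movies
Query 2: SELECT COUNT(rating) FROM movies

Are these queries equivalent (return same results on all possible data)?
No, not equivalent

Query 1 returns: [(7,)]
Query 2 returns: [(6,)]

Reason: COUNT(*) includes NULLs, COUNT(column) excludes them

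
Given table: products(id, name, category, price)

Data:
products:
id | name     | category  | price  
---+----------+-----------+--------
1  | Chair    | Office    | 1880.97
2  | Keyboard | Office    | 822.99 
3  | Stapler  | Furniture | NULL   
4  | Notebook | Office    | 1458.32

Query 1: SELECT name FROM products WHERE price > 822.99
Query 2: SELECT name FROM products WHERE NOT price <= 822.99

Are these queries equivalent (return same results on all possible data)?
Yes, equivalent

Both queries return: [('Chair',), ('Notebook',)]

Reason: Both filter price > 822.99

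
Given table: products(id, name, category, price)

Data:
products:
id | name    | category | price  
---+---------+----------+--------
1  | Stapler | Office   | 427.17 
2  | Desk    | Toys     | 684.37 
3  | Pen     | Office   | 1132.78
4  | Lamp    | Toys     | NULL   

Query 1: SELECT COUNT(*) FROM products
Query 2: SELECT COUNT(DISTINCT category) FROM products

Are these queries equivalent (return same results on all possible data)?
No, not equivalent

Query 1 returns: [(4,)]
Query 2 returns: [(2,)]

Reason: COUNT(*) counts rows, COUNT(DISTINCT category) counts unique categorys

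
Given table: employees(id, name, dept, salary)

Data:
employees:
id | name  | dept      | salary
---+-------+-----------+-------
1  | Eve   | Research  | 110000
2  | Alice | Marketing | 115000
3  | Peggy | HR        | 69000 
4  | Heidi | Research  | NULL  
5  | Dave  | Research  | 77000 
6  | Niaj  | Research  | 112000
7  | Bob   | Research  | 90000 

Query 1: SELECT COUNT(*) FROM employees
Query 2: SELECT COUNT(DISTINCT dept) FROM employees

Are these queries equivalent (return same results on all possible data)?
No, not equivalent

Query 1 returns: [(7,)]
Query 2 returns: [(3,)]

Reason: COUNT(*) counts rows, COUNT(DISTINCT dept) counts unique depts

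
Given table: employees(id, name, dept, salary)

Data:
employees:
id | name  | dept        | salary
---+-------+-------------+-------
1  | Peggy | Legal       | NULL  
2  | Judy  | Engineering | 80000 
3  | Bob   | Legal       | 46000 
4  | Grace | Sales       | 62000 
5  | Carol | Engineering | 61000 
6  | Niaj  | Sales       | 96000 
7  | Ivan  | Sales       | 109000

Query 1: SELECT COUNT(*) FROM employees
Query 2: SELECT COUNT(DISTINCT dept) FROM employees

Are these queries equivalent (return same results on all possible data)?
No, not equivalent

Query 1 returns: [(7,)]
Query 2 returns: [(3,)]

Reason: COUNT(*) counts rows, COUNT(DISTINCT dept) counts unique depts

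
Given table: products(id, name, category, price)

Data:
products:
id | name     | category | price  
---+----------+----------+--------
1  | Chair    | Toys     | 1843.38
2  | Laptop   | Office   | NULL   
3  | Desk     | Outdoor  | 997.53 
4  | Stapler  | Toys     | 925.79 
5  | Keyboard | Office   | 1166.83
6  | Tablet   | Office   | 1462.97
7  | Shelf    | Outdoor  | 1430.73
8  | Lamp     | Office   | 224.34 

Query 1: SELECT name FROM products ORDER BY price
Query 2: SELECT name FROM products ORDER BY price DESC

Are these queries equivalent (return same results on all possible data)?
No, not equivalent

Query 1 returns: [('Laptop',), ('Lamp',), ('Stapler',), ('Desk',), ('Keyboard',), ('Shelf',), ('Tablet',), ('Chair',)]
Query 2 returns: [('Chair',), ('Tablet',), ('Shelf',), ('Keyboard',), ('Desk',), ('Stapler',), ('Lamp',), ('Laptop',)]

Reason: ASC vs DESC gives opposite ordering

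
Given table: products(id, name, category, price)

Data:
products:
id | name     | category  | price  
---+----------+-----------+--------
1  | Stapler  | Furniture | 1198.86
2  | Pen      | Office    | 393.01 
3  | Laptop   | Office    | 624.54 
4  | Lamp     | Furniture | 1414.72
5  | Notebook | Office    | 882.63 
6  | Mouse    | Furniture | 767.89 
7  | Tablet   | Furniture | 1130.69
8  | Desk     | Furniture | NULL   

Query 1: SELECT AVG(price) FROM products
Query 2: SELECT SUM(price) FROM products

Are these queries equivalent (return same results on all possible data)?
No, not equivalent

Query 1 returns: [(916.0485714285714,)]
Query 2 returns: [(6412.34,)]

Reason: AVG vs SUM give different aggregate values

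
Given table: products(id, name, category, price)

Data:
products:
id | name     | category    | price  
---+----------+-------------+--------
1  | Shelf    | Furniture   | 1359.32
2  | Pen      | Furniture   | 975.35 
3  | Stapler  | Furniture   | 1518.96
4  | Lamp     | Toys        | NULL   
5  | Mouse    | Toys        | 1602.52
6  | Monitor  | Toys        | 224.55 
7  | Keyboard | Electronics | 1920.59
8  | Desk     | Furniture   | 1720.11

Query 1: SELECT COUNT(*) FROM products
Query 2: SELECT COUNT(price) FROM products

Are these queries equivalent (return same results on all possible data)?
No, not equivalent

Query 1 returns: [(8,)]
Query 2 returns: [(7,)]

Reason: COUNT(*) includes NULLs, COUNT(column) excludes them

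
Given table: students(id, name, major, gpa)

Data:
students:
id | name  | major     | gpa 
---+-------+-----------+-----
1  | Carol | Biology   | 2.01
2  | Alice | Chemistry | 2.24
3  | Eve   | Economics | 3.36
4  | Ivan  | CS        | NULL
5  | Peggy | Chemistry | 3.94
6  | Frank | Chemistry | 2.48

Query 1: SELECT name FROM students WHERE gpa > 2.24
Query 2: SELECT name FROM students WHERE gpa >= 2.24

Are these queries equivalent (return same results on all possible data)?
No, not equivalent

Query 1 returns: [('Eve',), ('Peggy',), ('Frank',)]
Query 2 returns: [('Alice',), ('Eve',), ('Peggy',), ('Frank',)]

Reason: > vs >= gives different results when gpa = 2.24 exists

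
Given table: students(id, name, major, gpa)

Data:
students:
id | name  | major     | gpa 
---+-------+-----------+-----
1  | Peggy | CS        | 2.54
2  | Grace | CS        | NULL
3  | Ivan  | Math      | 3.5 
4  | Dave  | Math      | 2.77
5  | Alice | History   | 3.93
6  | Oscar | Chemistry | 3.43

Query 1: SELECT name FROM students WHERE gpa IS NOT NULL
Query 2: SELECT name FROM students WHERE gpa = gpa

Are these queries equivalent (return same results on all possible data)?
Yes, equivalent

Both queries return: [('Alice',), ('Dave',), ('Ivan',), ('Oscar',), ('Peggy',)]

Reason: IS NOT NULL vs self-equality (both exclude NULLs)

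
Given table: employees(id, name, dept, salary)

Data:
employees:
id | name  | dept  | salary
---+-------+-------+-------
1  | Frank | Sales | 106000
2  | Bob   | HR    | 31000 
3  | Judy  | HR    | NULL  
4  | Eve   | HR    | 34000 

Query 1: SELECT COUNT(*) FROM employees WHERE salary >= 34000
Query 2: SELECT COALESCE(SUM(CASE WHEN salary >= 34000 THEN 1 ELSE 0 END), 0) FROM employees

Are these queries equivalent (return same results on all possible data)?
Yes, equivalent

Both queries return: [(2,)]

Reason: COUNT with WHERE vs conditional SUM (COALESCE handles empty-table NULL)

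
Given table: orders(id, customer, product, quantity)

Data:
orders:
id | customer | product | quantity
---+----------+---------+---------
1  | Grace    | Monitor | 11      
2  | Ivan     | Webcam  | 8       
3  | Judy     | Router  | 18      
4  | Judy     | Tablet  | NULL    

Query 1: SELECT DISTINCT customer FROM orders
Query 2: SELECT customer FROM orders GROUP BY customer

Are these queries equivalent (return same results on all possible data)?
Yes, equivalent

Both queries return: [('Grace',), ('Ivan',), ('Judy',)]

Reason: Both get unique customers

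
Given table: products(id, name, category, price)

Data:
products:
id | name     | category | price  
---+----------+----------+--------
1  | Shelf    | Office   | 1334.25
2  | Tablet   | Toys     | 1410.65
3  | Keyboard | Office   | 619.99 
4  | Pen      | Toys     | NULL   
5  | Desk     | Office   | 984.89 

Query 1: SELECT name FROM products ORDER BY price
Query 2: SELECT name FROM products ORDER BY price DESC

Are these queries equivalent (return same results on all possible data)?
No, not equivalent

Query 1 returns: [('Pen',), ('Keyboard',), ('Desk',), ('Shelf',), ('Tablet',)]
Query 2 returns: [('Tablet',), ('Shelf',), ('Desk',), ('Keyboard',), ('Pen',)]

Reason: ASC vs DESC gives opposite ordering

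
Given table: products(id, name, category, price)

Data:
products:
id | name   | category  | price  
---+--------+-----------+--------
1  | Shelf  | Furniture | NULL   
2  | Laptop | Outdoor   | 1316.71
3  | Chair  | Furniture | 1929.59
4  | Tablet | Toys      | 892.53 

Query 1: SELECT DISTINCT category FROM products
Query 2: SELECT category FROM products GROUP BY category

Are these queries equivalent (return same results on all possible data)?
Yes, equivalent

Both queries return: [('Furniture',), ('Outdoor',), ('Toys',)]

Reason: Both get unique categorys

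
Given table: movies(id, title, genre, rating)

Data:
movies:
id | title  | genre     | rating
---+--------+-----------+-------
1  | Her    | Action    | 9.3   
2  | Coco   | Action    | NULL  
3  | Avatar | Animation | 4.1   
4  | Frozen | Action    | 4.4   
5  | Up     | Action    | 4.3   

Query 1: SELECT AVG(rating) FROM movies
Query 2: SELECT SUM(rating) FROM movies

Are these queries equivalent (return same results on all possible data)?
No, not equivalent

Query 1 returns: [(5.525,)]
Query 2 returns: [(22.1,)]

Reason: AVG vs SUM give different aggregate values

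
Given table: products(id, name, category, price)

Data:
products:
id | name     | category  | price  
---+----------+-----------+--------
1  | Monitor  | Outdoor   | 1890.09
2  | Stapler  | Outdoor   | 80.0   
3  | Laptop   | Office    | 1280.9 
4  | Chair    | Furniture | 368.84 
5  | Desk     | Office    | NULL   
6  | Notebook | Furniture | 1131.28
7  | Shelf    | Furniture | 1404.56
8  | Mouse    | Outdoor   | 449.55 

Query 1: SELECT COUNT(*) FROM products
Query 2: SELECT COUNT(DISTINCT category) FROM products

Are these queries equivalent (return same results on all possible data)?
No, not equivalent

Query 1 returns: [(8,)]
Query 2 returns: [(3,)]

Reason: COUNT(*) counts rows, COUNT(DISTINCT category) counts unique categorys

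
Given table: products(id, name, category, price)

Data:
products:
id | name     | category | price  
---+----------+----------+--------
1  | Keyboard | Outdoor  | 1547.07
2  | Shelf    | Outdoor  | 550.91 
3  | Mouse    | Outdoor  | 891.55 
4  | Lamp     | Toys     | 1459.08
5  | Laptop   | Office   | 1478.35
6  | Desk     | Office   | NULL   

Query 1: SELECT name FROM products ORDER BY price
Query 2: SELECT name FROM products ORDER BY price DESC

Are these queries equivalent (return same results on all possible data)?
No, not equivalent

Query 1 returns: [('Desk',), ('Shelf',), ('Mouse',), ('Lamp',), ('Laptop',), ('Keyboard',)]
Query 2 returns: [('Keyboard',), ('Laptop',), ('Lamp',), ('Mouse',), ('Shelf',), ('Desk',)]

Reason: ASC vs DESC gives opposite ordering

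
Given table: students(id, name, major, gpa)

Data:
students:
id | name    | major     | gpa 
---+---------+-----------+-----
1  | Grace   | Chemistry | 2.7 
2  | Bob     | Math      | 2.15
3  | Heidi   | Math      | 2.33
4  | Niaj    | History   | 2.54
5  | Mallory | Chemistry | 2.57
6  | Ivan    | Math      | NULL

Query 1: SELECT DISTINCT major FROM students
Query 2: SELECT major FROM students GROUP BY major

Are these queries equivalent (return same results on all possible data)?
Yes, equivalent

Both queries return: [('Chemistry',), ('History',), ('Math',)]

Reason: Both get unique majors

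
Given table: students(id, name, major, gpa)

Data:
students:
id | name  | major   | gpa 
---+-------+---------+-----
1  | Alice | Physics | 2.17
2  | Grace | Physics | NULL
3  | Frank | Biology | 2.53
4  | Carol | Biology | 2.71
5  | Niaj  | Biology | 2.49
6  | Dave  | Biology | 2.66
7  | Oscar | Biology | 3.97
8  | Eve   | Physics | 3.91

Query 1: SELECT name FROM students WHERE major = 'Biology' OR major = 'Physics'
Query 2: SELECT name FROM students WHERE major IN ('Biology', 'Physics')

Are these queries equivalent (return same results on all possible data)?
Yes, equivalent

Both queries return: [('Alice',), ('Carol',), ('Dave',), ('Eve',), ('Frank',), ('Grace',), ('Niaj',), ('Oscar',)]

Reason: OR vs IN are equivalent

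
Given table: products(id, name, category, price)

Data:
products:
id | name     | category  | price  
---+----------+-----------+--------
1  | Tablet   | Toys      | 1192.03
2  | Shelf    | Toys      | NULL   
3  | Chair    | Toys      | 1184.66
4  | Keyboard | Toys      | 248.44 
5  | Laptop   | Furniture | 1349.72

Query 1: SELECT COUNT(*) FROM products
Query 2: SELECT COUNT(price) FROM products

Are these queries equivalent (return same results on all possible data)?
No, not equivalent

Query 1 returns: [(5,)]
Query 2 returns: [(4,)]

Reason: COUNT(*) includes NULLs, COUNT(column) excludes them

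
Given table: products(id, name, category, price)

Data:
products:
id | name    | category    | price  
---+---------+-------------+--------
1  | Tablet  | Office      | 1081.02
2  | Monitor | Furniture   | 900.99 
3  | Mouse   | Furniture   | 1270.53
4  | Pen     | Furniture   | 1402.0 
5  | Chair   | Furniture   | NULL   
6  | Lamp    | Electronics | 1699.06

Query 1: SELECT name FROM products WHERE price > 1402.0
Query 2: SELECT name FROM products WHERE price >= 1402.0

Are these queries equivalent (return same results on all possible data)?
No, not equivalent

Query 1 returns: [('Lamp',)]
Query 2 returns: [('Pen',), ('Lamp',)]

Reason: > vs >= gives different results when price = 1402.0 exists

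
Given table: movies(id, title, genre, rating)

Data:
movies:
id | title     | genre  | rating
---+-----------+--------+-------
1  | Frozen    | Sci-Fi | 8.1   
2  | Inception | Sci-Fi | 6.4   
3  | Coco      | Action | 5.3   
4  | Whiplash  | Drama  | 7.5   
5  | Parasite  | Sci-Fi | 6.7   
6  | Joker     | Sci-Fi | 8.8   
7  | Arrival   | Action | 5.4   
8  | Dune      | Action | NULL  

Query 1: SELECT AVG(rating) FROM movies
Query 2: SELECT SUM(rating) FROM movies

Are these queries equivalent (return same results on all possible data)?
No, not equivalent

Query 1 returns: [(6.885714285714286,)]
Query 2 returns: [(48.2,)]

Reason: AVG vs SUM give different aggregate values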